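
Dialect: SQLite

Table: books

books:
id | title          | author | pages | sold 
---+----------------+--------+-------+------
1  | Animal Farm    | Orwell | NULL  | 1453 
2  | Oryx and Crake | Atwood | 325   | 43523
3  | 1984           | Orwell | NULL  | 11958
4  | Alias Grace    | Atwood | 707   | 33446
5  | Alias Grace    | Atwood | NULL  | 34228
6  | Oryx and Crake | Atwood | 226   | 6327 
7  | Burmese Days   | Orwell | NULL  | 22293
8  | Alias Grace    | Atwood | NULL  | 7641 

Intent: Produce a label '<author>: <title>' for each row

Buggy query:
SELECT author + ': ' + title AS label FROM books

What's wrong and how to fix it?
Bug: SQLite uses || for string concatenation; + coerces text to numbers (yielding 0)

Fix: Use the || operator for string concatenation

Corrected query:
SELECT author || ': ' || title AS label FROM books

Result:
label                 
----------------------
Orwell: Animal Farm   
Atwood: Oryx and Crake
Orwell: 1984          
Atwood: Alias Grace   
Atwood: Alias Grace   
Atwood: Oryx and Crake
Orwell: Burmese Days  
Atwood: Alias Grace   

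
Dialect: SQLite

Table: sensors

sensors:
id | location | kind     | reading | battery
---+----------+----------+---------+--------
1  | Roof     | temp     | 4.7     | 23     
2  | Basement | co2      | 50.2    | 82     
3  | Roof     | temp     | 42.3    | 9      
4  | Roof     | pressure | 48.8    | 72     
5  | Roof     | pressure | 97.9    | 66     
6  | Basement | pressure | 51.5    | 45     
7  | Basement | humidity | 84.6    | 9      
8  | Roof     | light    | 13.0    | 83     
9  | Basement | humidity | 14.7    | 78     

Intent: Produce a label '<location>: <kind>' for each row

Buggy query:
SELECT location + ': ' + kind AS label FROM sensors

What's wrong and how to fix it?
Bug: '+' is numeric addition; on text columns SQLite converts them to 0 instead of concatenating

Fix: Replace + with || to concatenate text

Corrected query:
SELECT location || ': ' || kind AS label FROM sensors

Result:
label             
------------------
Roof: temp        
Basement: co2     
Roof: temp        
Roof: pressure    
Roof: pressure    
Basement: pressure
Basement: humidity
Roof: light       
Basement: humidity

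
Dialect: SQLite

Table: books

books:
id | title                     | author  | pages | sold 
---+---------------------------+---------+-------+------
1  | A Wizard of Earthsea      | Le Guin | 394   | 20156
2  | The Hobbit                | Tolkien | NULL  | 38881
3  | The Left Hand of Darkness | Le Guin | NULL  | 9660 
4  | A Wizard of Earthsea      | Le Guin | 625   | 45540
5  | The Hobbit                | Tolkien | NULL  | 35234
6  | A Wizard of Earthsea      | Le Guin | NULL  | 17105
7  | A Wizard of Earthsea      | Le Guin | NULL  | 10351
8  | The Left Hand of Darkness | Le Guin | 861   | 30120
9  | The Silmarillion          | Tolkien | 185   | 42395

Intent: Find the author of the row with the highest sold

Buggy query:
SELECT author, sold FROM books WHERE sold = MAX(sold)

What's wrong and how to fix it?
Bug: WHERE is evaluated per row; an aggregate over the whole table isn't defined there

Fix: Use a subquery: WHERE sold = (SELECT MAX(sold) FROM books)

Corrected query:
SELECT author, sold FROM books WHERE sold = (SELECT MAX(sold) FROM books)

Result:
author  | sold 
--------+------
Le Guin | 45540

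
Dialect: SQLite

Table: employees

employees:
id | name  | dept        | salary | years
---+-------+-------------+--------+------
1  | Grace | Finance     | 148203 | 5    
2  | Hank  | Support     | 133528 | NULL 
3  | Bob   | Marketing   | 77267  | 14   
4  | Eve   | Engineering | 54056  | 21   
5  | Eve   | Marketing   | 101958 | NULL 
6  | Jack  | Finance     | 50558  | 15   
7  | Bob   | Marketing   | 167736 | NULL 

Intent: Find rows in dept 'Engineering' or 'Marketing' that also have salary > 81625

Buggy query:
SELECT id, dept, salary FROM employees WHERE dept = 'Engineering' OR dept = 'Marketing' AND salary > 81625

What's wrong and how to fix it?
Bug: AND binds tighter than OR, so this parses as dept = 'Engineering' OR (dept = 'Marketing' AND salary > 81625)

Fix: Group the OR with parentheses (or use IN), then AND the threshold

Corrected query:
SELECT id, dept, salary FROM employees WHERE (dept = 'Engineering' OR dept = 'Marketing') AND salary > 81625

Result:
id | dept      | salary
---+-----------+-------
5  | Marketing | 101958
7  | Marketing | 167736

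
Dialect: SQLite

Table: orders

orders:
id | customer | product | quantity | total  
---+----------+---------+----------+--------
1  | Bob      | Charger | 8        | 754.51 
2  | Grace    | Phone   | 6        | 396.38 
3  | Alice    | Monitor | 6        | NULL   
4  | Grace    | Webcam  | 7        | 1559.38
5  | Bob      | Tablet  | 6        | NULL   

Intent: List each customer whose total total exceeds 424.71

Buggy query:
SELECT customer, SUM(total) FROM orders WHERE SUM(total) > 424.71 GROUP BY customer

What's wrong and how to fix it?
Bug: Aggregate functions cannot appear in a WHERE clause

Fix: Move the aggregate condition to a HAVING clause

Corrected query:
SELECT customer, SUM(total) FROM orders GROUP BY customer HAVING SUM(total) > 424.71

Result:
customer | SUM(total)
---------+-----------
Bob      | 754.51    
Grace    | 1955.76   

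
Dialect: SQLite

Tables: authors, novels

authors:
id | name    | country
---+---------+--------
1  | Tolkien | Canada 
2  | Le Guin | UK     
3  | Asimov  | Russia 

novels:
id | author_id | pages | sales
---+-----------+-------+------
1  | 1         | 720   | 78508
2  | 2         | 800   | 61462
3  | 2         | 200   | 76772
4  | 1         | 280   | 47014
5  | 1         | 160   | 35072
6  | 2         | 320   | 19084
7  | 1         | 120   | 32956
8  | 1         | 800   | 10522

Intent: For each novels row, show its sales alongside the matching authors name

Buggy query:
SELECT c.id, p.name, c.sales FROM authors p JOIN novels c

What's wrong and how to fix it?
Bug: Missing join condition: each novels row is matched to all authors rows instead of just its own

Fix: Specify the join condition linking the foreign key to the parent id

Corrected query:
SELECT c.id, p.name, c.sales FROM authors p JOIN novels c ON c.author_id = p.id

Result:
id | name    | sales
---+---------+------
1  | Tolkien | 78508
2  | Le Guin | 61462
3  | Le Guin | 76772
4  | Tolkien | 47014
5  | Tolkien | 35072
6  | Le Guin | 19084
7  | Tolkien | 32956
8  | Tolkien | 10522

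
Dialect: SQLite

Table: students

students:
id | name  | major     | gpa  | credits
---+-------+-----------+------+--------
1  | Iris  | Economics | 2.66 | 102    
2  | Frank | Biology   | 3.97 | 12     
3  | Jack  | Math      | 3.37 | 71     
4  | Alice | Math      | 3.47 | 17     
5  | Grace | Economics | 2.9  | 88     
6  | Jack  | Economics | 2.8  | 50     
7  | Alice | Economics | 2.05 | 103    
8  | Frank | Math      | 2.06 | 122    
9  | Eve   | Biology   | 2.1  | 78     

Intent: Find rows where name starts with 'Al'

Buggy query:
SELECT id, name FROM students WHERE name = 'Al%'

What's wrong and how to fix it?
Bug: Wildcards only work with LIKE; '=' treats '%' as a literal character

Fix: Replace '=' with LIKE so 'Al%' is treated as a pattern

Corrected query:
SELECT id, name FROM students WHERE name LIKE 'Al%'

Result:
id | name 
---+------
4  | Alice
7  | Alice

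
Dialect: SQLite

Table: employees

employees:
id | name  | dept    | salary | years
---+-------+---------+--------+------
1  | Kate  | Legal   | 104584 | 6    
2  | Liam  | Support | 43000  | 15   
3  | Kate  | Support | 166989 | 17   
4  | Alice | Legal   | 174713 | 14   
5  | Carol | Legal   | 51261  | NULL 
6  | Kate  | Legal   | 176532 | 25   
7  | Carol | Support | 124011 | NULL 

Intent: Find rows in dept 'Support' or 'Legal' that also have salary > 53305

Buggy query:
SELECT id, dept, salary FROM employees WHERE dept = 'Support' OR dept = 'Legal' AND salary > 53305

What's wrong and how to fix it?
Bug: Without parentheses, AND is evaluated before OR, so the salary filter only applies to the 'Legal' branch

Fix: Add parentheses around the OR so the AND applies to both alternatives

Corrected query:
SELECT id, dept, salary FROM employees WHERE (dept = 'Support' OR dept = 'Legal') AND salary > 53305

Result:
id | dept    | salary
---+---------+-------
1  | Legal   | 104584
3  | Support | 166989
4  | Legal   | 174713
6  | Legal   | 176532
7  | Support | 124011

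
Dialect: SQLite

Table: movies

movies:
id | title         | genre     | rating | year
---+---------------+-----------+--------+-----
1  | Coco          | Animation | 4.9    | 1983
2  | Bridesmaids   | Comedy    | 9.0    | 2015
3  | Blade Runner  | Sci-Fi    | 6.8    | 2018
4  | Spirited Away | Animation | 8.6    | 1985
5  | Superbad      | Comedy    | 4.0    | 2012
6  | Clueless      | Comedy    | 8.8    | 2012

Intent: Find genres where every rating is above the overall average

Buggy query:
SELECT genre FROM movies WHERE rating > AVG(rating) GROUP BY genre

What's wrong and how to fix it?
Bug: AVG() is an aggregate; it can't sit directly in WHERE

Fix: Compute the overall average in a scalar subquery and compare each group's MIN against it in HAVING

Corrected query:
SELECT genre FROM movies GROUP BY genre HAVING MIN(rating) > (SELECT AVG(rating) FROM movies)

Result:
(no rows)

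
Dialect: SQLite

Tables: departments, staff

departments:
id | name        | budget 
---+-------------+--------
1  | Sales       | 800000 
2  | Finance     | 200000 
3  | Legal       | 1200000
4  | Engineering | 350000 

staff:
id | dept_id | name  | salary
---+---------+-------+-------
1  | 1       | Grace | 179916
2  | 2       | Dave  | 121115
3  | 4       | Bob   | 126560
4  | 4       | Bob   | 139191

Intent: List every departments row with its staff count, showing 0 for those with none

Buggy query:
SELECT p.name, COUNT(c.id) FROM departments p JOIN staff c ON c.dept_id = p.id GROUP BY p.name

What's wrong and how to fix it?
Bug: An inner join excludes parents with zero children

Fix: Use LEFT JOIN so parents without children still appear (COUNT(c.id) gives 0)

Corrected query:
SELECT p.name, COUNT(c.id) FROM departments p LEFT JOIN staff c ON c.dept_id = p.id GROUP BY p.name

Result:
name        | COUNT(c.id)
------------+------------
Engineering | 2          
Finance     | 1          
Legal       | 0          
Sales       | 1          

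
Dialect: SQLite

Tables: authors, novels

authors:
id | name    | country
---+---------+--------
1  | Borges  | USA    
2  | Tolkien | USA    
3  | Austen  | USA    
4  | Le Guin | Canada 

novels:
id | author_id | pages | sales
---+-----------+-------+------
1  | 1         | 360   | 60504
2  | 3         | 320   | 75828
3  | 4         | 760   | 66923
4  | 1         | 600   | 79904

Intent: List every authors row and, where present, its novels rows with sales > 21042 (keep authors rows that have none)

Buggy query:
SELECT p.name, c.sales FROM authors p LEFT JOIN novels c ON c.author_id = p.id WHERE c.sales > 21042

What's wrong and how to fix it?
Bug: A WHERE condition on the right-hand table after LEFT JOIN drops unmatched parents

Fix: Move the right-table condition into the ON clause so unmatched parents are kept

Corrected query:
SELECT p.name, c.sales FROM authors p LEFT JOIN novels c ON c.author_id = p.id AND c.sales > 21042

Result:
name    | sales
--------+------
Borges  | 60504
Borges  | 79904
Tolkien | NULL 
Austen  | 75828
Le Guin | 66923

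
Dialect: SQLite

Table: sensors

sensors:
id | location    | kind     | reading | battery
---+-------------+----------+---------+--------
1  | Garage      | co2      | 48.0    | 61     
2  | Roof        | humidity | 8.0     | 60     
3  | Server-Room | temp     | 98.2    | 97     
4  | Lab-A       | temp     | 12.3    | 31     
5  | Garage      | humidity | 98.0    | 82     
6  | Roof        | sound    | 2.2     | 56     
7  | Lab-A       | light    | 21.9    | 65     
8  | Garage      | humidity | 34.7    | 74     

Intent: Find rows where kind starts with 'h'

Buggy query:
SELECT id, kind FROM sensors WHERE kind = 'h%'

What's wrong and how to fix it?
Bug: '=' compares the literal string including the % character; pattern matching needs LIKE

Fix: Use LIKE for wildcard pattern matching

Corrected query:
SELECT id, kind FROM sensors WHERE kind LIKE 'h%'

Result:
id | kind    
---+---------
2  | humidity
5  | humidity
8  | humidity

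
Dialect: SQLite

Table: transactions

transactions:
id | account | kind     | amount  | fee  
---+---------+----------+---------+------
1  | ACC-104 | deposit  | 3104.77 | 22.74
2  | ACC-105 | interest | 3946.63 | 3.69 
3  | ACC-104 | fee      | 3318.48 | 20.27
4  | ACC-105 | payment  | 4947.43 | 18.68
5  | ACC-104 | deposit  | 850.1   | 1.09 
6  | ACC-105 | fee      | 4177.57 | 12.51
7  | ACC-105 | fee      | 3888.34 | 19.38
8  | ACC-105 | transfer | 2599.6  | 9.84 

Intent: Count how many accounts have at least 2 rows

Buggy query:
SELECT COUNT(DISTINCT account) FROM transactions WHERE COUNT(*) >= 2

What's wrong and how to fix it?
Bug: COUNT(*) cannot appear in WHERE; the per-group count doesn't exist yet

Fix: Group first with HAVING COUNT(*) >= 2, then COUNT the resulting groups

Corrected query:
SELECT COUNT(*) FROM (SELECT account FROM transactions GROUP BY account HAVING COUNT(*) >= 2)

Result:
COUNT(*)
--------
2       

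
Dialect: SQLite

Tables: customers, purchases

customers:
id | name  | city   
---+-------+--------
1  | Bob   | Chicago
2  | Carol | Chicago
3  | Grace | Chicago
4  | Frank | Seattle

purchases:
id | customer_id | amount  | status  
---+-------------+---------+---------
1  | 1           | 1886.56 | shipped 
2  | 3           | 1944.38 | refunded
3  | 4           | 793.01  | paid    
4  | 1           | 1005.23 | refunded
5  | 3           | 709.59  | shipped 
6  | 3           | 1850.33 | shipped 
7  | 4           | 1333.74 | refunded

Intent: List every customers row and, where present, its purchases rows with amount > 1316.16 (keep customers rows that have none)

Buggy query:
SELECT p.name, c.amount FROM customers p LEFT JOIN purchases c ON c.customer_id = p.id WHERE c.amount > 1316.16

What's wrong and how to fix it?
Bug: Filtering c.amount in WHERE discards the NULL rows produced by LEFT JOIN, turning it into an inner join

Fix: Put 'c.amount > 1316.16' in the JOIN's ON clause instead of WHERE

Corrected query:
SELECT p.name, c.amount FROM customers p LEFT JOIN purchases c ON c.customer_id = p.id AND c.amount > 1316.16

Result:
name  | amount 
------+--------
Bob   | 1886.56
Carol | NULL   
Grace | 1850.33
Grace | 1944.38
Frank | 1333.74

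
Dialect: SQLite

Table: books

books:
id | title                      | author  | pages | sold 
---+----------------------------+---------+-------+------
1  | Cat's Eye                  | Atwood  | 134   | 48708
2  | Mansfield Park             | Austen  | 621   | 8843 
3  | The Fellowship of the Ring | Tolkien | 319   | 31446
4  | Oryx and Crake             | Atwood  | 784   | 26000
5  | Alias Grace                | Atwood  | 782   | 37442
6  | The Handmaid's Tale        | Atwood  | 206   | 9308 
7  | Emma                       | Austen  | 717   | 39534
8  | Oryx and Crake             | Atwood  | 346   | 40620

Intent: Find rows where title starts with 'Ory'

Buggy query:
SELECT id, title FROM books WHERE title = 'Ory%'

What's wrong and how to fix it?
Bug: Wildcards only work with LIKE; '=' treats '%' as a literal character

Fix: Use LIKE for wildcard pattern matching

Corrected query:
SELECT id, title FROM books WHERE title LIKE 'Ory%'

Result:
id | title         
---+---------------
4  | Oryx and Crake
8  | Oryx and Crake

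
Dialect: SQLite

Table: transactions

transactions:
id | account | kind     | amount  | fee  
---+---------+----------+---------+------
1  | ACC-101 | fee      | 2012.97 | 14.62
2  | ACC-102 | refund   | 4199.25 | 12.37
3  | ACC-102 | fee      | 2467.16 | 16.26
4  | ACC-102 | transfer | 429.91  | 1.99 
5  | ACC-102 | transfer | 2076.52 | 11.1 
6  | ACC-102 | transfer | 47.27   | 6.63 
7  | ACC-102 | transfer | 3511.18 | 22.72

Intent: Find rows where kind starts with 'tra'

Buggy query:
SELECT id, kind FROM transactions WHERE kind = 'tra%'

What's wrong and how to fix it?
Bug: Wildcards only work with LIKE; '=' treats '%' as a literal character

Fix: Use LIKE for wildcard pattern matching

Corrected query:
SELECT id, kind FROM transactions WHERE kind LIKE 'tra%'

Result:
id | kind    
---+---------
4  | transfer
5  | transfer
6  | transfer
7  | transfer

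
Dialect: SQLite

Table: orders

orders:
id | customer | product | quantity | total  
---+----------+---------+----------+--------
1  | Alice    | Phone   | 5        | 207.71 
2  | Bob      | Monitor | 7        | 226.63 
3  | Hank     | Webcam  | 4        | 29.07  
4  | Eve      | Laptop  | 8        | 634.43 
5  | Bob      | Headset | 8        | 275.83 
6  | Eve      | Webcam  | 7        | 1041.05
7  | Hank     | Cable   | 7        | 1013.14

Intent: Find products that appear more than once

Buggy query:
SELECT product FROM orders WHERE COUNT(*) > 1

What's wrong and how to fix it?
Bug: COUNT(*) is an aggregate and cannot be used in WHERE

Fix: Group first, then use HAVING for the count condition

Corrected query:
SELECT product FROM orders GROUP BY product HAVING COUNT(*) > 1

Result:
product
-------
Webcam 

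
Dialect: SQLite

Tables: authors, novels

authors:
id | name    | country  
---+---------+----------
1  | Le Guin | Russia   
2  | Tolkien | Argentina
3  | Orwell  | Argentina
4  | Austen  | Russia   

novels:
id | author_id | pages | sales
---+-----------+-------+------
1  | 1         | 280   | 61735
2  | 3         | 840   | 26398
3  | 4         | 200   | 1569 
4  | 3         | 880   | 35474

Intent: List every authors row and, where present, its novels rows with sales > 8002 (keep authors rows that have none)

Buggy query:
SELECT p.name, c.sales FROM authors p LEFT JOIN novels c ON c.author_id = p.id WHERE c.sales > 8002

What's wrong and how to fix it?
Bug: A WHERE condition on the right-hand table after LEFT JOIN drops unmatched parents

Fix: Put 'c.sales > 8002' in the JOIN's ON clause instead of WHERE

Corrected query:
SELECT p.name, c.sales FROM authors p LEFT JOIN novels c ON c.author_id = p.id AND c.sales > 8002

Result:
name    | sales
--------+------
Le Guin | 61735
Tolkien | NULL 
Orwell  | 26398
Orwell  | 35474
Austen  | NULL 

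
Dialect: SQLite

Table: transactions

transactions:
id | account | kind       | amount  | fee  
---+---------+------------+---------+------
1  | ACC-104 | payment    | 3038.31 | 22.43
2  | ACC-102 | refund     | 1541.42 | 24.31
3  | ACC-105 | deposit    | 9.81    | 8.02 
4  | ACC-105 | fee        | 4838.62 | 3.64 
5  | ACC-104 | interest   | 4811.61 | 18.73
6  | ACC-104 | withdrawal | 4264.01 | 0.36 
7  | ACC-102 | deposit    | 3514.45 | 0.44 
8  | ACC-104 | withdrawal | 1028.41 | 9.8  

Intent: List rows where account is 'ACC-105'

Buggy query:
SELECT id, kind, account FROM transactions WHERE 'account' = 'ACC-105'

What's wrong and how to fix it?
Bug: 'account' in single quotes is a string literal, not the column; the comparison is literal-vs-literal and never true

Fix: Remove the quotes around the column name (or use double quotes for an identifier)

Corrected query:
SELECT id, kind, account FROM transactions WHERE account = 'ACC-105'

Result:
id | kind    | account
---+---------+--------
3  | deposit | ACC-105
4  | fee     | ACC-105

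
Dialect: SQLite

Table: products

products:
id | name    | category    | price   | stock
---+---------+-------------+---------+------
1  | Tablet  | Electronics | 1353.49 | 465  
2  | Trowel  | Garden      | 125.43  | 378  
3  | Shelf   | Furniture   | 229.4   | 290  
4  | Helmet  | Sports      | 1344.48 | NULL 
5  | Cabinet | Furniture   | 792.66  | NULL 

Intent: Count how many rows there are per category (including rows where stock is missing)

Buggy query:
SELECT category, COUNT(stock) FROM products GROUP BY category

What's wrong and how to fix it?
Bug: COUNT(column) counts non-NULL values only; rows with NULL stock aren't counted

Fix: Replace COUNT(stock) with COUNT(*)

Corrected query:
SELECT category, COUNT(*) FROM products GROUP BY category

Result:
category    | COUNT(*)
------------+---------
Electronics | 1       
Furniture   | 2       
Garden      | 1       
Sports      | 1       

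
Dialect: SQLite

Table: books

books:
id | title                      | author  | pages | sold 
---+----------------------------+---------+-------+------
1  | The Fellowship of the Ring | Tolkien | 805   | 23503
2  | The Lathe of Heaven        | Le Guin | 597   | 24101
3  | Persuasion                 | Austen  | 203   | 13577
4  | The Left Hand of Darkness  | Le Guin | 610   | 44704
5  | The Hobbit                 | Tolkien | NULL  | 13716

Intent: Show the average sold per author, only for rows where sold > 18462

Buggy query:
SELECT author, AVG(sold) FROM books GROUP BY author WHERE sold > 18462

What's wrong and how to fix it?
Bug: WHERE cannot follow GROUP BY

Fix: Move the WHERE clause before GROUP BY

Corrected query:
SELECT author, AVG(sold) FROM books WHERE sold > 18462 GROUP BY author

Result:
author  | AVG(sold)
--------+----------
Le Guin | 34402.5  
Tolkien | 23503    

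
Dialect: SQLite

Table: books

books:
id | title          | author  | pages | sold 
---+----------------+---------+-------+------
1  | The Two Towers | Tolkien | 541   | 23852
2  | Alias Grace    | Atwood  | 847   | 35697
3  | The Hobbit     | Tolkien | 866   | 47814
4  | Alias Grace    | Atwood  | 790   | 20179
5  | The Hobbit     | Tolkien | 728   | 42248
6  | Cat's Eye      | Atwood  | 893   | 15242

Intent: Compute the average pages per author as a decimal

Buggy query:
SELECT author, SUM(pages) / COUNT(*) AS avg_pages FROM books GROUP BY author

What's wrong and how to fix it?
Bug: SUM(pages) and COUNT(*) are both integers; the division truncates the fractional part

Fix: Cast one side to REAL so the division keeps the fractional part

Corrected query:
SELECT author, SUM(pages) * 1.0 / COUNT(*) AS avg_pages FROM books GROUP BY author

Result:
author  | avg_pages 
--------+-----------
Atwood  | 843.333333
Tolkien | 711.666667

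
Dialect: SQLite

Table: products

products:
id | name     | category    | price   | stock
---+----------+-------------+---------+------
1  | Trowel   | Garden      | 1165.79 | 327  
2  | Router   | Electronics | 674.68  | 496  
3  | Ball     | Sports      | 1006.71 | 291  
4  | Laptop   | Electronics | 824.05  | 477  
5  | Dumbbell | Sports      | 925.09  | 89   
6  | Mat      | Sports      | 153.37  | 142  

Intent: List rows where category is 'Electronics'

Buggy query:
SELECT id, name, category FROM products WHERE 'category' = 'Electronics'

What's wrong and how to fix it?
Bug: 'category' in single quotes is a string literal, not the column; the comparison is literal-vs-literal and never true

Fix: Remove the quotes around the column name (or use double quotes for an identifier)

Corrected query:
SELECT id, name, category FROM products WHERE category = 'Electronics'

Result:
id | name   | category   
---+--------+------------
2  | Router | Electronics
4  | Laptop | Electronics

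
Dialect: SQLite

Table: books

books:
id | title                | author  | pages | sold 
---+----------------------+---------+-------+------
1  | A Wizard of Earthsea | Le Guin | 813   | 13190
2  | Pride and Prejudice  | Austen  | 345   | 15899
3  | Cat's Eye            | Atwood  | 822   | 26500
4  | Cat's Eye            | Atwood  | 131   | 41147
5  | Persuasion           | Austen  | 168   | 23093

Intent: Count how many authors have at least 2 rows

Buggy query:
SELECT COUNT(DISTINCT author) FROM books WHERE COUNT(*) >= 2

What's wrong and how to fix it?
Bug: WHERE filters individual rows, not groups, so a group-level COUNT is invalid there

Fix: Group first with HAVING COUNT(*) >= 2, then COUNT the resulting groups

Corrected query:
SELECT COUNT(*) FROM (SELECT author FROM books GROUP BY author HAVING COUNT(*) >= 2)

Result:
COUNT(*)
--------
2       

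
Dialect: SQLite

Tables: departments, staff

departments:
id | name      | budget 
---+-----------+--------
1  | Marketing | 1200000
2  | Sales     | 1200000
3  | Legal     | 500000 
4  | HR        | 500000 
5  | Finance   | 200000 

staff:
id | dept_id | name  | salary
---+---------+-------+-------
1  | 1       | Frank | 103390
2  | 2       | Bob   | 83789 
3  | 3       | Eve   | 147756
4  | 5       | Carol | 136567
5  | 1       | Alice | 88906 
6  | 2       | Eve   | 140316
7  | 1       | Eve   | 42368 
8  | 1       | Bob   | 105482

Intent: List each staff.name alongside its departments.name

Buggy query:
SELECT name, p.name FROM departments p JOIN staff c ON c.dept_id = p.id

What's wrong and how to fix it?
Bug: 'name' exists in both joined tables, so the database can't tell which one is meant

Fix: Qualify the column with its table alias (c.name)

Corrected query:
SELECT c.name, p.name FROM departments p JOIN staff c ON c.dept_id = p.id

Result:
name  | name     
------+----------
Frank | Marketing
Bob   | Sales    
Eve   | Legal    
Carol | Finance  
Alice | Marketing
Eve   | Sales    
Eve   | Marketing
Bob   | Marketing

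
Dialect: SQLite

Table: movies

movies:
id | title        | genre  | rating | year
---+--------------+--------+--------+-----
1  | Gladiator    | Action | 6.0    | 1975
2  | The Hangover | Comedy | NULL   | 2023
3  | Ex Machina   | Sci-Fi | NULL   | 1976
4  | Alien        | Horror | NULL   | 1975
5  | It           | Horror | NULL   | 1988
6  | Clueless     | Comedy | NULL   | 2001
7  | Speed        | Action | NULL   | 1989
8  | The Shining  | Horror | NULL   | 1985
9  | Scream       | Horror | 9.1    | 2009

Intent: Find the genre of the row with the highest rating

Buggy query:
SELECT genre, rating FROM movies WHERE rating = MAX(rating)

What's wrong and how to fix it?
Bug: WHERE is evaluated per row; an aggregate over the whole table isn't defined there

Fix: Use a subquery: WHERE rating = (SELECT MAX(rating) FROM movies)

Corrected query:
SELECT genre, rating FROM movies WHERE rating = (SELECT MAX(rating) FROM movies)

Result:
genre  | rating
-------+-------
Horror | 9.1   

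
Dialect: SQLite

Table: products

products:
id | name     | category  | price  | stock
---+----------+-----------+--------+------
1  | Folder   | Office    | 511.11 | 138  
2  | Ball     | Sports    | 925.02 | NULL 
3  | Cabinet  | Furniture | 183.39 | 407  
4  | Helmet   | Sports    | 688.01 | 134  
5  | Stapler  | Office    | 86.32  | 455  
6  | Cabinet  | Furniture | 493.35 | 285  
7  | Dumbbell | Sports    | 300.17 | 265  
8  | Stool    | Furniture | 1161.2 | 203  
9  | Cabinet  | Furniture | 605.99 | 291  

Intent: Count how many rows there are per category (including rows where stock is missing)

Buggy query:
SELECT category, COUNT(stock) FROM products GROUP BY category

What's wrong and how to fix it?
Bug: COUNT(stock) skips NULLs, so groups with missing stock are undercounted

Fix: Use COUNT(*) to count all rows regardless of NULL

Corrected query:
SELECT category, COUNT(*) FROM products GROUP BY category

Result:
category  | COUNT(*)
----------+---------
Furniture | 4       
Office    | 2       
Sports    | 3       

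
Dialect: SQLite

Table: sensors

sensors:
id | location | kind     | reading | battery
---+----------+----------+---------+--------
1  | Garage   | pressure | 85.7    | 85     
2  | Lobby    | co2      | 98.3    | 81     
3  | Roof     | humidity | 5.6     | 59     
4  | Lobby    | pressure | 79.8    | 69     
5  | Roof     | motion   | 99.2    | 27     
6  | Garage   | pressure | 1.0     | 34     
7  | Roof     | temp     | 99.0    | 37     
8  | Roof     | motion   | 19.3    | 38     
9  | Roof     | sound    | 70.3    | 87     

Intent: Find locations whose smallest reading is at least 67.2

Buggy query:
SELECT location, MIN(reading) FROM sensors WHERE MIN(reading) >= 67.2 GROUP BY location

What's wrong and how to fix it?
Bug: Aggregates like MIN are computed per group after WHERE runs

Fix: Use HAVING for the per-group MIN condition

Corrected query:
SELECT location, MIN(reading) FROM sensors GROUP BY location HAVING MIN(reading) >= 67.2

Result:
location | MIN(reading)
---------+-------------
Lobby    | 79.8        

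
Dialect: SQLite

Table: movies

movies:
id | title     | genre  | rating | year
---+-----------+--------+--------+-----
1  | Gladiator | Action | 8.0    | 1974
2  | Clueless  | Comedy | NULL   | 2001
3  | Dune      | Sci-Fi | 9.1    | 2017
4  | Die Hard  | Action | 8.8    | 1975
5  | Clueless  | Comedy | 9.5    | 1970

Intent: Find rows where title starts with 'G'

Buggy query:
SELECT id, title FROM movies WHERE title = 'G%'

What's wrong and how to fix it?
Bug: Wildcards only work with LIKE; '=' treats '%' as a literal character

Fix: Replace '=' with LIKE so 'G%' is treated as a pattern

Corrected query:
SELECT id, title FROM movies WHERE title LIKE 'G%'

Result:
id | title    
---+----------
1  | Gladiator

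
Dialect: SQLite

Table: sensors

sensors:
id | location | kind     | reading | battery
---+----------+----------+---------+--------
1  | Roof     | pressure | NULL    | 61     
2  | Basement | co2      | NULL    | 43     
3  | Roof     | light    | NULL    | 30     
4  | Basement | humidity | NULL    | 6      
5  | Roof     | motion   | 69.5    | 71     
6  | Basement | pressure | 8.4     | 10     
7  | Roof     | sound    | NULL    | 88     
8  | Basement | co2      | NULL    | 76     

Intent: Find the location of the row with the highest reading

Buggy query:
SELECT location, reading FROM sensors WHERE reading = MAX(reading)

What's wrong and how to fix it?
Bug: WHERE is evaluated per row; an aggregate over the whole table isn't defined there

Fix: Use a subquery: WHERE reading = (SELECT MAX(reading) FROM sensors)

Corrected query:
SELECT location, reading FROM sensors WHERE reading = (SELECT MAX(reading) FROM sensors)

Result:
location | reading
---------+--------
Roof     | 69.5   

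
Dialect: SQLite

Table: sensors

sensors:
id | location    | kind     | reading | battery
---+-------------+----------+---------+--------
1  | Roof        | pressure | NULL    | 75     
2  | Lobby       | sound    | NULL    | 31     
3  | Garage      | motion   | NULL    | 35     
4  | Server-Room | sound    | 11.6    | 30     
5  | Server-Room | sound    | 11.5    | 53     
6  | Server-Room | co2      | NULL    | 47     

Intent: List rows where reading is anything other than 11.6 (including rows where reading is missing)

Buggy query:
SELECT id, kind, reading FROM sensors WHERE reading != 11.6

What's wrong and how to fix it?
Bug: 'reading != 11.6' is unknown when reading is NULL, so NULL rows are silently excluded

Fix: Add an explicit OR reading IS NULL to include the missing-value rows

Corrected query:
SELECT id, kind, reading FROM sensors WHERE reading != 11.6 OR reading IS NULL

Result:
id | kind     | reading
---+----------+--------
1  | pressure | NULL   
2  | sound    | NULL   
3  | motion   | NULL   
5  | sound    | 11.5   
6  | co2      | NULL   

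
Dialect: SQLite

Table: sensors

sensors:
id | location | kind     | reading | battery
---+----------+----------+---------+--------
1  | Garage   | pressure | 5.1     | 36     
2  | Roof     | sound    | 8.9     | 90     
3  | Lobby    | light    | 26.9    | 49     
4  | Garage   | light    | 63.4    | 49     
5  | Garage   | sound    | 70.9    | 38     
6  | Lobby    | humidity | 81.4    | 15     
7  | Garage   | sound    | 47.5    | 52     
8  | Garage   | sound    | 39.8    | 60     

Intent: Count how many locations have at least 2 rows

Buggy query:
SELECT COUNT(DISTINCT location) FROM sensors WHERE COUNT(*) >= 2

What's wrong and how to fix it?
Bug: COUNT(*) cannot appear in WHERE; the per-group count doesn't exist yet

Fix: Group first with HAVING COUNT(*) >= 2, then COUNT the resulting groups

Corrected query:
SELECT COUNT(*) FROM (SELECT location FROM sensors GROUP BY location HAVING COUNT(*) >= 2)

Result:
COUNT(*)
--------
2       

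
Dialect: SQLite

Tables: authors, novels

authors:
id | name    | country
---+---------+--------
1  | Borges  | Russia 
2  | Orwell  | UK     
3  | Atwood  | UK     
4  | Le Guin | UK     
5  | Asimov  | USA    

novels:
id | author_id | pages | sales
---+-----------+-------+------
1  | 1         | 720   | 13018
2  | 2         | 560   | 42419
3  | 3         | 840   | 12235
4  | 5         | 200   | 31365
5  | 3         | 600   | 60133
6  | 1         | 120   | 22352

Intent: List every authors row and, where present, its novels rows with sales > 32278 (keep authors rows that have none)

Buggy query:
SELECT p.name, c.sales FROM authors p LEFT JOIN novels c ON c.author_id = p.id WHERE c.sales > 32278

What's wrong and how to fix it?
Bug: Filtering c.sales in WHERE discards the NULL rows produced by LEFT JOIN, turning it into an inner join

Fix: Put 'c.sales > 32278' in the JOIN's ON clause instead of WHERE

Corrected query:
SELECT p.name, c.sales FROM authors p LEFT JOIN novels c ON c.author_id = p.id AND c.sales > 32278

Result:
name    | sales
--------+------
Borges  | NULL 
Orwell  | 42419
Atwood  | 60133
Le Guin | NULL 
Asimov  | NULL 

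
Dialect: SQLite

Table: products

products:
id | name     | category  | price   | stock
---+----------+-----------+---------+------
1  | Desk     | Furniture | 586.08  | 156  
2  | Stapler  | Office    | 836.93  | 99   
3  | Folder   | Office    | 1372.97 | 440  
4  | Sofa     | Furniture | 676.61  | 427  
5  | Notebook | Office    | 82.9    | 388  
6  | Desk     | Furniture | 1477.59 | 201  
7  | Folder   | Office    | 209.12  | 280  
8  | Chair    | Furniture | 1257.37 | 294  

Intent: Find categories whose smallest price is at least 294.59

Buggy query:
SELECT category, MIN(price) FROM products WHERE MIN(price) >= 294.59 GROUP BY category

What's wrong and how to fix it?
Bug: Aggregates like MIN are computed per group after WHERE runs

Fix: Use HAVING for the per-group MIN condition

Corrected query:
SELECT category, MIN(price) FROM products GROUP BY category HAVING MIN(price) >= 294.59

Result:
category  | MIN(price)
----------+-----------
Furniture | 586.08    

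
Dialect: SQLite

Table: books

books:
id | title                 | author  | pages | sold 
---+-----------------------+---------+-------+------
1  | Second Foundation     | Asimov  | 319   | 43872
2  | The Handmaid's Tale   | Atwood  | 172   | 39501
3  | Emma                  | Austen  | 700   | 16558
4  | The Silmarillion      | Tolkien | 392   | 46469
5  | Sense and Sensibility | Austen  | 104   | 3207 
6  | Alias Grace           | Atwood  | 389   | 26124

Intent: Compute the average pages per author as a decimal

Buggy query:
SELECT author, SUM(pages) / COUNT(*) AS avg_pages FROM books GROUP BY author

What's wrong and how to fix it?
Bug: Both operands are integers, so '/' performs integer division and truncates

Fix: Cast one side to REAL so the division keeps the fractional part

Corrected query:
SELECT author, SUM(pages) * 1.0 / COUNT(*) AS avg_pages FROM books GROUP BY author

Result:
author  | avg_pages
--------+----------
Asimov  | 319      
Atwood  | 280.5    
Austen  | 402      
Tolkien | 392      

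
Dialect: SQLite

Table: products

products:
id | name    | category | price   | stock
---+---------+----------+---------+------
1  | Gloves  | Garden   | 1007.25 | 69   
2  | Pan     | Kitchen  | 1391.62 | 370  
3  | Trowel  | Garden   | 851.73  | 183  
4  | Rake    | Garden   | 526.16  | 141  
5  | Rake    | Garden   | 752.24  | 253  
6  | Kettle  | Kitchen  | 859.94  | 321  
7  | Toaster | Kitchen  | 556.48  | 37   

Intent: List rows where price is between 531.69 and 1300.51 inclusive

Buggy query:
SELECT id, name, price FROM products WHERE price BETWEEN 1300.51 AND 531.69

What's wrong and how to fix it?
Bug: The bounds are reversed; BETWEEN a AND b requires a <= b to match anything

Fix: Swap the bounds so the smaller value comes first

Corrected query:
SELECT id, name, price FROM products WHERE price BETWEEN 531.69 AND 1300.51

Result:
id | name    | price  
---+---------+--------
1  | Gloves  | 1007.25
3  | Trowel  | 851.73 
5  | Rake    | 752.24 
6  | Kettle  | 859.94 
7  | Toaster | 556.48 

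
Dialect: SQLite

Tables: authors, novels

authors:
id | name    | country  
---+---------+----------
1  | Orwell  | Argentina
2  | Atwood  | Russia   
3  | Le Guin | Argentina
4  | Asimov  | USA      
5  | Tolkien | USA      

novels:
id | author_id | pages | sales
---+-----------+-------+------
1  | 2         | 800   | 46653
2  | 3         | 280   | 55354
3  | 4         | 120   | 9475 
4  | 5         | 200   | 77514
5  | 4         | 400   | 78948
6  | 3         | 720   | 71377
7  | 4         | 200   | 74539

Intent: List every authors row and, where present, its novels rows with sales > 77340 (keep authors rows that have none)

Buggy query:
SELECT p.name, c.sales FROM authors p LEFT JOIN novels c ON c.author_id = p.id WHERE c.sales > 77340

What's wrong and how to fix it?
Bug: A WHERE condition on the right-hand table after LEFT JOIN drops unmatched parents

Fix: Move the right-table condition into the ON clause so unmatched parents are kept

Corrected query:
SELECT p.name, c.sales FROM authors p LEFT JOIN novels c ON c.author_id = p.id AND c.sales > 77340

Result:
name    | sales
--------+------
Orwell  | NULL 
Atwood  | NULL 
Le Guin | NULL 
Asimov  | 78948
Tolkien | 77514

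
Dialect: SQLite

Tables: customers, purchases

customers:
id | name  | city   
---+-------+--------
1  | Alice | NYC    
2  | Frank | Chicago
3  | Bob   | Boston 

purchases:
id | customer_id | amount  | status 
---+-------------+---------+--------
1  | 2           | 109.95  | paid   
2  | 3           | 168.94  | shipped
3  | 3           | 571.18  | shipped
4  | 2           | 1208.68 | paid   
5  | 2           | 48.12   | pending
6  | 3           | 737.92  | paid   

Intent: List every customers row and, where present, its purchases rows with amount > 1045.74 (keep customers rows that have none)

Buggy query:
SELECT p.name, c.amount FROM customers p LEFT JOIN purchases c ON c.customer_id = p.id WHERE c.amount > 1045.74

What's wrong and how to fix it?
Bug: A WHERE condition on the right-hand table after LEFT JOIN drops unmatched parents

Fix: Move the right-table condition into the ON clause so unmatched parents are kept

Corrected query:
SELECT p.name, c.amount FROM customers p LEFT JOIN purchases c ON c.customer_id = p.id AND c.amount > 1045.74

Result:
name  | amount 
------+--------
Alice | NULL   
Frank | 1208.68
Bob   | NULL   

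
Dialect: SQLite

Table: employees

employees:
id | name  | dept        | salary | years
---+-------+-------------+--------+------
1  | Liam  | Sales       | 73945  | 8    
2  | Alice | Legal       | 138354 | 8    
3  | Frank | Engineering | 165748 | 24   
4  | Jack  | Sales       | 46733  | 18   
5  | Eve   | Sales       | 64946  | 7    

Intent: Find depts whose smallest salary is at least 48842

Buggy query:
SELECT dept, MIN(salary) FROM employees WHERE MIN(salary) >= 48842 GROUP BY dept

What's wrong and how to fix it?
Bug: Aggregates like MIN are computed per group after WHERE runs

Fix: Use HAVING for the per-group MIN condition

Corrected query:
SELECT dept, MIN(salary) FROM employees GROUP BY dept HAVING MIN(salary) >= 48842

Result:
dept        | MIN(salary)
------------+------------
Engineering | 165748     
Legal       | 138354     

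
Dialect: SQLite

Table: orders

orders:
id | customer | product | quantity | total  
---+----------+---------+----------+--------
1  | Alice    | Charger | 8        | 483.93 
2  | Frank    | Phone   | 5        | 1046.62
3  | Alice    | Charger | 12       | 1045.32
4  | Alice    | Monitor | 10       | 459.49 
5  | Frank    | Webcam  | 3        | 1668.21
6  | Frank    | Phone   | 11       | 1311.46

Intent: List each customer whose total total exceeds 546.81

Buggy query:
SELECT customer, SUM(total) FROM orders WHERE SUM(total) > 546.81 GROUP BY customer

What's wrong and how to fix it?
Bug: SUM(total) is an aggregate, but WHERE filters rows before aggregation

Fix: Move the aggregate condition to a HAVING clause

Corrected query:
SELECT customer, SUM(total) FROM orders GROUP BY customer HAVING SUM(total) > 546.81

Result:
customer | SUM(total)
---------+-----------
Alice    | 1988.74   
Frank    | 4026.29   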